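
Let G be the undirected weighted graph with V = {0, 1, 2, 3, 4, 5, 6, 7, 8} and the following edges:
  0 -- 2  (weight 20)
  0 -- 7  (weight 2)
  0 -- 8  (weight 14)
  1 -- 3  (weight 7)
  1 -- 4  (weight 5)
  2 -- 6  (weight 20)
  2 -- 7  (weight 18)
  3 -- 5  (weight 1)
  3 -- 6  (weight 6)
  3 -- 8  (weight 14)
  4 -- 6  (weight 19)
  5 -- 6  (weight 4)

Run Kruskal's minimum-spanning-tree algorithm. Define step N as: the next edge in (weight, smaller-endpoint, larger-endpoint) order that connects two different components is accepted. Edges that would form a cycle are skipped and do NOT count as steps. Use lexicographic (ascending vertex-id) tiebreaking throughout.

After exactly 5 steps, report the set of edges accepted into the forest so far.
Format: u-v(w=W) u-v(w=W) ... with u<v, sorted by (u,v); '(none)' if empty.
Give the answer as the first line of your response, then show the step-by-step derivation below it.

0-7(w=2) 1-3(w=7) 1-4(w=5) 3-5(w=1) 5-6(w=4)

step 1: add edge 3-5 (w=1); MST = {3-5(w=1)}
step 2: add edge 0-7 (w=2); MST = {0-7(w=2) 3-5(w=1)}
step 3: add edge 5-6 (w=4); MST = {0-7(w=2) 3-5(w=1) 5-6(w=4)}
step 4: add edge 1-4 (w=5); MST = {0-7(w=2) 1-4(w=5) 3-5(w=1) 5-6(w=4)}
step 5: add edge 1-3 (w=7); MST = {0-7(w=2) 1-3(w=7) 1-4(w=5) 3-5(w=1) 5-6(w=4)}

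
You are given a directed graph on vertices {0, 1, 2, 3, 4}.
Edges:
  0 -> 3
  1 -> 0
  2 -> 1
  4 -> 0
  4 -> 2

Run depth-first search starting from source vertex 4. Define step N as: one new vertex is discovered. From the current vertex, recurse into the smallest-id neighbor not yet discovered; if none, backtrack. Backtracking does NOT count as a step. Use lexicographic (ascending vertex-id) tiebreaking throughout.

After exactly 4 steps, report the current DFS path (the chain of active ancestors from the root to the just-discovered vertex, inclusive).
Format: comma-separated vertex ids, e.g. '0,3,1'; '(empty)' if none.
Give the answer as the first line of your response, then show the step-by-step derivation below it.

4,2

step 1: discover 4; path=4; order=4
step 2: discover 0; path=4>0; order=4,0
step 3: discover 3; path=4>0>3; order=4,0,3
step 4: discover 2; path=4>2; order=4,0,3,2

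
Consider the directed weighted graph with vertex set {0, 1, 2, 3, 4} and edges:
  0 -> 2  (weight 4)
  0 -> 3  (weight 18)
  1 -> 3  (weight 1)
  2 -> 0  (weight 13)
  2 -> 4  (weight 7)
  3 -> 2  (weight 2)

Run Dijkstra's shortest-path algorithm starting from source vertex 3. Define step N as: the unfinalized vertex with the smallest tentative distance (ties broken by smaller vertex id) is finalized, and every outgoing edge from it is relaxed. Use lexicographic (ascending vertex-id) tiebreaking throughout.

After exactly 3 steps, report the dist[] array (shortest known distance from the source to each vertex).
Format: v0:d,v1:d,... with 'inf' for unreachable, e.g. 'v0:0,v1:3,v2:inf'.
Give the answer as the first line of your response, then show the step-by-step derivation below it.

v0:15,v1:inf,v2:2,v3:0,v4:9

step 1: dist = v0:inf,v1:inf,v2:2,v3:0,v4:inf
step 2: dist = v0:15,v1:inf,v2:2,v3:0,v4:9
step 3: dist = v0:15,v1:inf,v2:2,v3:0,v4:9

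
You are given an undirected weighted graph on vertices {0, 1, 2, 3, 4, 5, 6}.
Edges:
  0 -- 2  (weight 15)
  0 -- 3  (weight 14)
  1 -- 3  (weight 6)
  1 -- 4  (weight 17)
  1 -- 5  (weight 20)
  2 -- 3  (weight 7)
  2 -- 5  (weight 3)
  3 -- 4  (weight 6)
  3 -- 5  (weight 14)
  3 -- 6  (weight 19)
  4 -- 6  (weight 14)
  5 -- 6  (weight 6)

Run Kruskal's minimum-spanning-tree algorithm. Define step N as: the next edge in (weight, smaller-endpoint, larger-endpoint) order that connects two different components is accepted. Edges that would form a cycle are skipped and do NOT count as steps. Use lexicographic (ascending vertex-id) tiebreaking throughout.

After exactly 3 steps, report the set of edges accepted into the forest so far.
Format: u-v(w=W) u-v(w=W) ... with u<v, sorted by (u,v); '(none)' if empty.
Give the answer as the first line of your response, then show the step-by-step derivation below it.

1-3(w=6) 2-5(w=3) 3-4(w=6)

step 1: add edge 2-5 (w=3); MST = {2-5(w=3)}
step 2: add edge 1-3 (w=6); MST = {1-3(w=6) 2-5(w=3)}
step 3: add edge 3-4 (w=6); MST = {1-3(w=6) 2-5(w=3) 3-4(w=6)}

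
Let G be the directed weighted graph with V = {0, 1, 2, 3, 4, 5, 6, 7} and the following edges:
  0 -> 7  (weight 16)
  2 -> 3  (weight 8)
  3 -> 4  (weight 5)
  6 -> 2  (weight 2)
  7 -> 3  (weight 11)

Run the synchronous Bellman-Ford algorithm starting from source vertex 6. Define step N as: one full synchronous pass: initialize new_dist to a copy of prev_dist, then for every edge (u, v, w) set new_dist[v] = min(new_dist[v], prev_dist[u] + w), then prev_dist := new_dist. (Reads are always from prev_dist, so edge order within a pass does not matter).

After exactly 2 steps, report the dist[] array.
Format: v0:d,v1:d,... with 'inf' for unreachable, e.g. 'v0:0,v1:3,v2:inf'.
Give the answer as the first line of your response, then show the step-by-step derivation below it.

v0:inf,v1:inf,v2:2,v3:10,v4:inf,v5:inf,v6:0,v7:inf

step 1: dist = v0:inf,v1:inf,v2:2,v3:inf,v4:inf,v5:inf,v6:0,v7:inf
step 2: dist = v0:inf,v1:inf,v2:2,v3:10,v4:inf,v5:inf,v6:0,v7:inf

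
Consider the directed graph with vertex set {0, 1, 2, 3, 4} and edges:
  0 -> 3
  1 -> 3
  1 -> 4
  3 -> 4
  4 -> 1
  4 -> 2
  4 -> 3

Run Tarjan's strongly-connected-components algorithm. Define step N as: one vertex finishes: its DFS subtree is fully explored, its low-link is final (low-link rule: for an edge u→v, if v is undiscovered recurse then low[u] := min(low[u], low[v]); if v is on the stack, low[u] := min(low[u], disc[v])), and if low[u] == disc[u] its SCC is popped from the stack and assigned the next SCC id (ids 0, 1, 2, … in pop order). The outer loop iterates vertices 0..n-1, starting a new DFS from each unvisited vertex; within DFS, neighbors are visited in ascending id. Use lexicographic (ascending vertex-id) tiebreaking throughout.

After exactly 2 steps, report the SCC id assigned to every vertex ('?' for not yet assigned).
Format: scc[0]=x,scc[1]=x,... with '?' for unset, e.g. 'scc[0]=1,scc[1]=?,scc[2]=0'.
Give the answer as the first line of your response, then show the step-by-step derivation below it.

scc[0]=?,scc[1]=?,scc[2]=0,scc[3]=?,scc[4]=?

step 1: low=(low[0]=0,low[1]=1,low[2]=?,low[3]=1,low[4]=2); scc=(scc[0]=?,scc[1]=?,scc[2]=?,scc[3]=?,scc[4]=?)
step 2: low=(low[0]=0,low[1]=1,low[2]=4,low[3]=1,low[4]=1); scc=(scc[0]=?,scc[1]=?,scc[2]=0,scc[3]=?,scc[4]=?)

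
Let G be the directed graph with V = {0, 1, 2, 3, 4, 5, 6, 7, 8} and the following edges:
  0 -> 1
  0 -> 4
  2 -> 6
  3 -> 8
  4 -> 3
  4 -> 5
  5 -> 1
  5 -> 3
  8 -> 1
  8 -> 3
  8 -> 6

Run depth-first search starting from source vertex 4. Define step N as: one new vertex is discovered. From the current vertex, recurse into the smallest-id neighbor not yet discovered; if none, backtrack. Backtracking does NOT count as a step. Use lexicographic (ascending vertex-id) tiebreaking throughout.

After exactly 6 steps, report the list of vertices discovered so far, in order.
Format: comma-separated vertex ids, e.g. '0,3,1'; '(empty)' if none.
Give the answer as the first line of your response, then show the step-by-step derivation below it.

4,3,8,1,6,5

step 1: discover 4; path=4; order=4
step 2: discover 3; path=4>3; order=4,3
step 3: discover 8; path=4>3>8; order=4,3,8
step 4: discover 1; path=4>3>8>1; order=4,3,8,1
step 5: discover 6; path=4>3>8>6; order=4,3,8,1,6
step 6: discover 5; path=4>5; order=4,3,8,1,6,5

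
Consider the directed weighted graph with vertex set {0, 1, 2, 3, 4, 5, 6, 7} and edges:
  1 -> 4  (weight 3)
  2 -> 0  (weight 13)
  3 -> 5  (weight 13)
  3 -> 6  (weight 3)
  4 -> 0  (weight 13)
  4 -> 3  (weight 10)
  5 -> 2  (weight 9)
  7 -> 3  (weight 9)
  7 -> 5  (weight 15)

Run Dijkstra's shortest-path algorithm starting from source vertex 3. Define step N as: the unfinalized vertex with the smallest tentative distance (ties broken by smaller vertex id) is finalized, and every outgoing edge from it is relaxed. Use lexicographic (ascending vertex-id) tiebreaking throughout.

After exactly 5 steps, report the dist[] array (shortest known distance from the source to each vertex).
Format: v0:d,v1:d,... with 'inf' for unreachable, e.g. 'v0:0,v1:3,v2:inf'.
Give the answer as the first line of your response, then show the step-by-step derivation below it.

v0:35,v1:inf,v2:22,v3:0,v4:inf,v5:13,v6:3,v7:inf

step 1: dist = v0:inf,v1:inf,v2:inf,v3:0,v4:inf,v5:13,v6:3,v7:inf
step 2: dist = v0:inf,v1:inf,v2:inf,v3:0,v4:inf,v5:13,v6:3,v7:inf
step 3: dist = v0:inf,v1:inf,v2:22,v3:0,v4:inf,v5:13,v6:3,v7:inf
step 4: dist = v0:35,v1:inf,v2:22,v3:0,v4:inf,v5:13,v6:3,v7:inf
step 5: dist = v0:35,v1:inf,v2:22,v3:0,v4:inf,v5:13,v6:3,v7:inf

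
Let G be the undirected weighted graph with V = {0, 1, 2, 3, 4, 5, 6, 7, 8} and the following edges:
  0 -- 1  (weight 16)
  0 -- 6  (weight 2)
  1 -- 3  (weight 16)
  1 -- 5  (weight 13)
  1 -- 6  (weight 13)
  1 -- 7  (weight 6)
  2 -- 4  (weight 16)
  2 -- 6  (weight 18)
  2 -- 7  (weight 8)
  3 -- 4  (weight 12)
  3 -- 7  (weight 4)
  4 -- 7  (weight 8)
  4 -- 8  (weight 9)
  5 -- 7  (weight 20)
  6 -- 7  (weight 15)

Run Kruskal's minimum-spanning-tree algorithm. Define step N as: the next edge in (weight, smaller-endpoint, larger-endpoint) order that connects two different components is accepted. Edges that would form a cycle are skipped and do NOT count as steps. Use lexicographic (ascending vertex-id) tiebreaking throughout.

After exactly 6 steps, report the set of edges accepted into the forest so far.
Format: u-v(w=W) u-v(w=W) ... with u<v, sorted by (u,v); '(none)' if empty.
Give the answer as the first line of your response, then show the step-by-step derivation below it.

0-6(w=2) 1-7(w=6) 2-7(w=8) 3-7(w=4) 4-7(w=8) 4-8(w=9)

step 1: add edge 0-6 (w=2); MST = {0-6(w=2)}
step 2: add edge 3-7 (w=4); MST = {0-6(w=2) 3-7(w=4)}
step 3: add edge 1-7 (w=6); MST = {0-6(w=2) 1-7(w=6) 3-7(w=4)}
step 4: add edge 2-7 (w=8); MST = {0-6(w=2) 1-7(w=6) 2-7(w=8) 3-7(w=4)}
step 5: add edge 4-7 (w=8); MST = {0-6(w=2) 1-7(w=6) 2-7(w=8) 3-7(w=4) 4-7(w=8)}
step 6: add edge 4-8 (w=9); MST = {0-6(w=2) 1-7(w=6) 2-7(w=8) 3-7(w=4) 4-7(w=8) 4-8(w=9)}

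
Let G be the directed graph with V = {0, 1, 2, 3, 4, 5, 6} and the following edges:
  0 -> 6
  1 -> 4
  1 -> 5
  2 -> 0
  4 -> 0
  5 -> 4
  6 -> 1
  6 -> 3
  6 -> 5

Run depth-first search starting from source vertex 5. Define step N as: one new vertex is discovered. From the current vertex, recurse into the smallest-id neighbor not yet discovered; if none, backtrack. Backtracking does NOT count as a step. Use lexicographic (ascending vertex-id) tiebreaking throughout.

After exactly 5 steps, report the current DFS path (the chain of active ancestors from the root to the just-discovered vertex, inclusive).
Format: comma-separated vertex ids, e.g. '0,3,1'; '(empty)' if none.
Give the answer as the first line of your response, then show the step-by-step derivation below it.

5,4,0,6,1

step 1: discover 5; path=5; order=5
step 2: discover 4; path=5>4; order=5,4
step 3: discover 0; path=5>4>0; order=5,4,0
step 4: discover 6; path=5>4>0>6; order=5,4,0,6
step 5: discover 1; path=5>4>0>6>1; order=5,4,0,6,1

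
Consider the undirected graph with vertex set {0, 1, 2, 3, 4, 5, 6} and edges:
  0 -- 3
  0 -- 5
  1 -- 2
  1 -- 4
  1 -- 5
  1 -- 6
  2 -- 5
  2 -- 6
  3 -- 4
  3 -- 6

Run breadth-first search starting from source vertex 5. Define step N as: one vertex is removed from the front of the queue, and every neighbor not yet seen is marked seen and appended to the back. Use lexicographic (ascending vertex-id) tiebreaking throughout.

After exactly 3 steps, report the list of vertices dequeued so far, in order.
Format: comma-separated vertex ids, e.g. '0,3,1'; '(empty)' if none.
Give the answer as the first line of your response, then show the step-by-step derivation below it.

5,0,1

step 1: dequeue 5; queue=[0,1,2]; order=5
step 2: dequeue 0; queue=[1,2,3]; order=5,0
step 3: dequeue 1; queue=[2,3,4,6]; order=5,0,1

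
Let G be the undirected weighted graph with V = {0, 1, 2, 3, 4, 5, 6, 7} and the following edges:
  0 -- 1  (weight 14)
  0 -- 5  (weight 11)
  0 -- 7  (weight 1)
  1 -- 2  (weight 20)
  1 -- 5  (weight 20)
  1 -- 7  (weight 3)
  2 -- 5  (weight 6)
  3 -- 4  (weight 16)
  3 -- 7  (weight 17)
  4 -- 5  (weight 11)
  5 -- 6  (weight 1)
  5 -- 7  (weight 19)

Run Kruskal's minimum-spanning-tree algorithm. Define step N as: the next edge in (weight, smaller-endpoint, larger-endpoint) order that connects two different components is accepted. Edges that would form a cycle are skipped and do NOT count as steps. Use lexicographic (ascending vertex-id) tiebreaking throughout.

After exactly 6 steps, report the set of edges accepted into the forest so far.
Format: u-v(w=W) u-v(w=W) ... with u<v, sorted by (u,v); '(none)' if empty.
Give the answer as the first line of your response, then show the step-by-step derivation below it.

0-5(w=11) 0-7(w=1) 1-7(w=3) 2-5(w=6) 4-5(w=11) 5-6(w=1)

step 1: add edge 0-7 (w=1); MST = {0-7(w=1)}
step 2: add edge 5-6 (w=1); MST = {0-7(w=1) 5-6(w=1)}
step 3: add edge 1-7 (w=3); MST = {0-7(w=1) 1-7(w=3) 5-6(w=1)}
step 4: add edge 2-5 (w=6); MST = {0-7(w=1) 1-7(w=3) 2-5(w=6) 5-6(w=1)}
step 5: add edge 0-5 (w=11); MST = {0-5(w=11) 0-7(w=1) 1-7(w=3) 2-5(w=6) 5-6(w=1)}
step 6: add edge 4-5 (w=11); MST = {0-5(w=11) 0-7(w=1) 1-7(w=3) 2-5(w=6) 4-5(w=11) 5-6(w=1)}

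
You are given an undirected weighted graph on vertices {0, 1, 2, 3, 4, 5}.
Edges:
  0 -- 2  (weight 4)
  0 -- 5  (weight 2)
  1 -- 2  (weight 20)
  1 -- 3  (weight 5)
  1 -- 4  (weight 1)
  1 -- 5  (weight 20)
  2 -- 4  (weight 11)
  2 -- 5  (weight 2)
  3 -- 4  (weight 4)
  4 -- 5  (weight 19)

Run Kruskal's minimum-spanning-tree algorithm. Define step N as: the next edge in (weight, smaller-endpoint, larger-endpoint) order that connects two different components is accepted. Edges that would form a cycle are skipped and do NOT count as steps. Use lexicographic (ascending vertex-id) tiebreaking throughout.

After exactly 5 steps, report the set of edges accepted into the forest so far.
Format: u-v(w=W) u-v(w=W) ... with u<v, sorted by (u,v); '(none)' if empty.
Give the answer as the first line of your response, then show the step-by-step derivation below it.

0-5(w=2) 1-4(w=1) 2-4(w=11) 2-5(w=2) 3-4(w=4)

step 1: add edge 1-4 (w=1); MST = {1-4(w=1)}
step 2: add edge 0-5 (w=2); MST = {0-5(w=2) 1-4(w=1)}
step 3: add edge 2-5 (w=2); MST = {0-5(w=2) 1-4(w=1) 2-5(w=2)}
step 4: add edge 3-4 (w=4); MST = {0-5(w=2) 1-4(w=1) 2-5(w=2) 3-4(w=4)}
step 5: add edge 2-4 (w=11); MST = {0-5(w=2) 1-4(w=1) 2-4(w=11) 2-5(w=2) 3-4(w=4)}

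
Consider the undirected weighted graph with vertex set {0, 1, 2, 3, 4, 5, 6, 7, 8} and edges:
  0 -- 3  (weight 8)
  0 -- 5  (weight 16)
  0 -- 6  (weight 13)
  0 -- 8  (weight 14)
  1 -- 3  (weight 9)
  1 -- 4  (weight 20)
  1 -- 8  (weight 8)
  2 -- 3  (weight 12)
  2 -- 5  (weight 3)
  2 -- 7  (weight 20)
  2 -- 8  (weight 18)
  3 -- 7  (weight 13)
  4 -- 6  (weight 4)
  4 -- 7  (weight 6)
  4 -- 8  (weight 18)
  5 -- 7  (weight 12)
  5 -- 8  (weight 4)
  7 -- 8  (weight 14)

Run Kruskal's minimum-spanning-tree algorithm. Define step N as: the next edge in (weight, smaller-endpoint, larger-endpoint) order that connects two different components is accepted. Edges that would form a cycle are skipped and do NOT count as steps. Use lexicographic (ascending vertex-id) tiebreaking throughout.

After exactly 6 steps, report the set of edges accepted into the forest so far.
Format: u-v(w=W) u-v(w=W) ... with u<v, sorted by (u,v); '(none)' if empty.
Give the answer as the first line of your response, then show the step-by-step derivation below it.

0-3(w=8) 1-8(w=8) 2-5(w=3) 4-6(w=4) 4-7(w=6) 5-8(w=4)

step 1: add edge 2-5 (w=3); MST = {2-5(w=3)}
step 2: add edge 4-6 (w=4); MST = {2-5(w=3) 4-6(w=4)}
step 3: add edge 5-8 (w=4); MST = {2-5(w=3) 4-6(w=4) 5-8(w=4)}
step 4: add edge 4-7 (w=6); MST = {2-5(w=3) 4-6(w=4) 4-7(w=6) 5-8(w=4)}
step 5: add edge 0-3 (w=8); MST = {0-3(w=8) 2-5(w=3) 4-6(w=4) 4-7(w=6) 5-8(w=4)}
step 6: add edge 1-8 (w=8); MST = {0-3(w=8) 1-8(w=8) 2-5(w=3) 4-6(w=4) 4-7(w=6) 5-8(w=4)}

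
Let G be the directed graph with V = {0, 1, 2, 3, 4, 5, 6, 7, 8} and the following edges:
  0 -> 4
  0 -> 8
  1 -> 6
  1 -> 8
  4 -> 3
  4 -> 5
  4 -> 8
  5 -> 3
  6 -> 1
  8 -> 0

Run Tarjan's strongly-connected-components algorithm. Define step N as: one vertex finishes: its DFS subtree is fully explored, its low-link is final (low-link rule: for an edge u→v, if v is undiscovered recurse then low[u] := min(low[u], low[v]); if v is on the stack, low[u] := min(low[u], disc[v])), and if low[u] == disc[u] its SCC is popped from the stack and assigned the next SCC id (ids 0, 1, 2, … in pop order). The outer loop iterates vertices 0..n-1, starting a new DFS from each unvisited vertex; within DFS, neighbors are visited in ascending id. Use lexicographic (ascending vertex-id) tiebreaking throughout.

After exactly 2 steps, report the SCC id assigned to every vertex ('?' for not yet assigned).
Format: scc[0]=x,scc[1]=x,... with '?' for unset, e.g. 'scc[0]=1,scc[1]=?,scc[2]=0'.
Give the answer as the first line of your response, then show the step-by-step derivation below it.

scc[0]=?,scc[1]=?,scc[2]=?,scc[3]=0,scc[4]=?,scc[5]=1,scc[6]=?,scc[7]=?,scc[8]=?

step 1: low=(low[0]=0,low[1]=?,low[2]=?,low[3]=2,low[4]=1,low[5]=?,low[6]=?,low[7]=?,low[8]=?); scc=(scc[0]=?,scc[1]=?,scc[2]=?,scc[3]=0,scc[4]=?,scc[5]=?,scc[6]=?,scc[7]=?,scc[8]=?)
step 2: low=(low[0]=0,low[1]=?,low[2]=?,low[3]=2,low[4]=1,low[5]=3,low[6]=?,low[7]=?,low[8]=?); scc=(scc[0]=?,scc[1]=?,scc[2]=?,scc[3]=0,scc[4]=?,scc[5]=1,scc[6]=?,scc[7]=?,scc[8]=?)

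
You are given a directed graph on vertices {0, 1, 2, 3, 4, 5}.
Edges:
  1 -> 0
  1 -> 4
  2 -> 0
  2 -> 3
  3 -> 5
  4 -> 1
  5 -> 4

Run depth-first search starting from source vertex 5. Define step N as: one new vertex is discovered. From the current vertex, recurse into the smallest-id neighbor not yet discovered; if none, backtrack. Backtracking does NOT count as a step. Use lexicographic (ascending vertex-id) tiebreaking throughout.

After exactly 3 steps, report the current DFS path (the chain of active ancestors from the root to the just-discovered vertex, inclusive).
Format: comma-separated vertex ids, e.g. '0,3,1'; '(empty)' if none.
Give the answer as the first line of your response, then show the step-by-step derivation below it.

5,4,1

step 1: discover 5; path=5; order=5
step 2: discover 4; path=5>4; order=5,4
step 3: discover 1; path=5>4>1; order=5,4,1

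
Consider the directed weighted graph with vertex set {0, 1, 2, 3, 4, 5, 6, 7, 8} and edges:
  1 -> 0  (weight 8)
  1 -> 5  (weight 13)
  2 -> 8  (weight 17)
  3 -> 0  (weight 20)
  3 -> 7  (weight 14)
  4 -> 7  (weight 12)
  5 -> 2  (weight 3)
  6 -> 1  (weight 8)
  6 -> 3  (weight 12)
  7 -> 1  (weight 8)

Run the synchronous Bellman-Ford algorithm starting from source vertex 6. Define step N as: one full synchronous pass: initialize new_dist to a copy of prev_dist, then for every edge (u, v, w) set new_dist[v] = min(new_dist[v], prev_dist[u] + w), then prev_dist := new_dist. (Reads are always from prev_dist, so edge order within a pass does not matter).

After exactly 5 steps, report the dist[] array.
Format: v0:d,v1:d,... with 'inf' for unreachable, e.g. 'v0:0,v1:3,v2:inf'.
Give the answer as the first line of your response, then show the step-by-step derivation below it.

v0:16,v1:8,v2:24,v3:12,v4:inf,v5:21,v6:0,v7:26,v8:41

step 1: dist = v0:inf,v1:8,v2:inf,v3:12,v4:inf,v5:inf,v6:0,v7:inf,v8:inf
step 2: dist = v0:16,v1:8,v2:inf,v3:12,v4:inf,v5:21,v6:0,v7:26,v8:inf
step 3: dist = v0:16,v1:8,v2:24,v3:12,v4:inf,v5:21,v6:0,v7:26,v8:inf
step 4: dist = v0:16,v1:8,v2:24,v3:12,v4:inf,v5:21,v6:0,v7:26,v8:41
step 5: dist = v0:16,v1:8,v2:24,v3:12,v4:inf,v5:21,v6:0,v7:26,v8:41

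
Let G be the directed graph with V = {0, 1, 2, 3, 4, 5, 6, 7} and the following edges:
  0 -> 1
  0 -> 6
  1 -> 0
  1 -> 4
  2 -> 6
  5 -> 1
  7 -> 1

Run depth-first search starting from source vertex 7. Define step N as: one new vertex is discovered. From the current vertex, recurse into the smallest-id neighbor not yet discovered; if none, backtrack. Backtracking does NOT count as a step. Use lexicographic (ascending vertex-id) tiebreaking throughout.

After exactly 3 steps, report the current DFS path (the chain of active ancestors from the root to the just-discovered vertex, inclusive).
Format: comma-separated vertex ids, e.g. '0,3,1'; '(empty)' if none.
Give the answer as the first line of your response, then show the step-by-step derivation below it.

7,1,0

step 1: discover 7; path=7; order=7
step 2: discover 1; path=7>1; order=7,1
step 3: discover 0; path=7>1>0; order=7,1,0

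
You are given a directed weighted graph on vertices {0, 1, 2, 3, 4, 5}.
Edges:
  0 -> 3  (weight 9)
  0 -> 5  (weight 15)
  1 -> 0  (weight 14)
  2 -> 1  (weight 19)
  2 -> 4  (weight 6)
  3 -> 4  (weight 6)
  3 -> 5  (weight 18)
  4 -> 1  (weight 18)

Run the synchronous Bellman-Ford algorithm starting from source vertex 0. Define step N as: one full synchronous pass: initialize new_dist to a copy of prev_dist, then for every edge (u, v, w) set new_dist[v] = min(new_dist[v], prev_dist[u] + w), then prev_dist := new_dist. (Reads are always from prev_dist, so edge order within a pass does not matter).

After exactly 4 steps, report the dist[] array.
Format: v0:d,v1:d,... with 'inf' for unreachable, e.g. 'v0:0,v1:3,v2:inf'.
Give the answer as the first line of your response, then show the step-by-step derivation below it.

v0:0,v1:33,v2:inf,v3:9,v4:15,v5:15

step 1: dist = v0:0,v1:inf,v2:inf,v3:9,v4:inf,v5:15
step 2: dist = v0:0,v1:inf,v2:inf,v3:9,v4:15,v5:15
step 3: dist = v0:0,v1:33,v2:inf,v3:9,v4:15,v5:15
step 4: dist = v0:0,v1:33,v2:inf,v3:9,v4:15,v5:15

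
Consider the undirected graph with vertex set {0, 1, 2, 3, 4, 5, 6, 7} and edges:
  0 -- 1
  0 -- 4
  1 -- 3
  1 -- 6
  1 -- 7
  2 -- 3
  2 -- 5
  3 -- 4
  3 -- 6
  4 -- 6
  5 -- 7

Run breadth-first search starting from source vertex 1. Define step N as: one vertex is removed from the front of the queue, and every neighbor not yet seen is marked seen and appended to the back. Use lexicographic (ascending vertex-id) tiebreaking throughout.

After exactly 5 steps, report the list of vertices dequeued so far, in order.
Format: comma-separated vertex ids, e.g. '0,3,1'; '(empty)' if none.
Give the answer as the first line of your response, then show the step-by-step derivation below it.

1,0,3,6,7

step 1: dequeue 1; queue=[0,3,6,7]; order=1
step 2: dequeue 0; queue=[3,6,7,4]; order=1,0
step 3: dequeue 3; queue=[6,7,4,2]; order=1,0,3
step 4: dequeue 6; queue=[7,4,2]; order=1,0,3,6
step 5: dequeue 7; queue=[4,2,5]; order=1,0,3,6,7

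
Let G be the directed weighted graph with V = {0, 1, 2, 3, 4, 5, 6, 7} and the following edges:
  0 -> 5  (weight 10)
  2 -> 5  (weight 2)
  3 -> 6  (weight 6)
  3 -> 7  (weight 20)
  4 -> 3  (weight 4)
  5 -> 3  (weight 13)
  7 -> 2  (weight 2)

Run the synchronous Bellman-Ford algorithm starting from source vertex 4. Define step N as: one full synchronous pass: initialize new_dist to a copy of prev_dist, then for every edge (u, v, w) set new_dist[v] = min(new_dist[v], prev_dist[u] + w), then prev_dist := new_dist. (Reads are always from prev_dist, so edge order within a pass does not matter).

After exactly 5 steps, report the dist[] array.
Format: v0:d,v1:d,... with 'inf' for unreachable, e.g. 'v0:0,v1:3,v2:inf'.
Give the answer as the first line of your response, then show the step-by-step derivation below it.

v0:inf,v1:inf,v2:26,v3:4,v4:0,v5:28,v6:10,v7:24

step 1: dist = v0:inf,v1:inf,v2:inf,v3:4,v4:0,v5:inf,v6:inf,v7:inf
step 2: dist = v0:inf,v1:inf,v2:inf,v3:4,v4:0,v5:inf,v6:10,v7:24
step 3: dist = v0:inf,v1:inf,v2:26,v3:4,v4:0,v5:inf,v6:10,v7:24
step 4: dist = v0:inf,v1:inf,v2:26,v3:4,v4:0,v5:28,v6:10,v7:24
step 5: dist = v0:inf,v1:inf,v2:26,v3:4,v4:0,v5:28,v6:10,v7:24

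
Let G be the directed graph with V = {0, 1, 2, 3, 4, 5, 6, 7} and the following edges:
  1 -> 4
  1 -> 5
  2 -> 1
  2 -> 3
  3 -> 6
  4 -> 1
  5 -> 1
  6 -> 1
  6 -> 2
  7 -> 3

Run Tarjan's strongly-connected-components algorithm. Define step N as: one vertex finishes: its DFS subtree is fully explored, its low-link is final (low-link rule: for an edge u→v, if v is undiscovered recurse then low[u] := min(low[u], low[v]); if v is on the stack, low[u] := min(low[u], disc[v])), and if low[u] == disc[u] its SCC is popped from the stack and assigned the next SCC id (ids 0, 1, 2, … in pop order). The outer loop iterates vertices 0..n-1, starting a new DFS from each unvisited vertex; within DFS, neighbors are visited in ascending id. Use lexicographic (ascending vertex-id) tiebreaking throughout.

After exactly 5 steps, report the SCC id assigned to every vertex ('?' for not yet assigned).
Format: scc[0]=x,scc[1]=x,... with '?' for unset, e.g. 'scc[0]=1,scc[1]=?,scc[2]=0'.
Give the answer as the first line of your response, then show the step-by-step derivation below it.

scc[0]=0,scc[1]=1,scc[2]=?,scc[3]=?,scc[4]=1,scc[5]=1,scc[6]=?,scc[7]=?

step 1: low=(low[0]=0,low[1]=?,low[2]=?,low[3]=?,low[4]=?,low[5]=?,low[6]=?,low[7]=?); scc=(scc[0]=0,scc[1]=?,scc[2]=?,scc[3]=?,scc[4]=?,scc[5]=?,scc[6]=?,scc[7]=?)
step 2: low=(low[0]=0,low[1]=1,low[2]=?,low[3]=?,low[4]=1,low[5]=?,low[6]=?,low[7]=?); scc=(scc[0]=0,scc[1]=?,scc[2]=?,scc[3]=?,scc[4]=?,scc[5]=?,scc[6]=?,scc[7]=?)
step 3: low=(low[0]=0,low[1]=1,low[2]=?,low[3]=?,low[4]=1,low[5]=1,low[6]=?,low[7]=?); scc=(scc[0]=0,scc[1]=?,scc[2]=?,scc[3]=?,scc[4]=?,scc[5]=?,scc[6]=?,scc[7]=?)
step 4: low=(low[0]=0,low[1]=1,low[2]=?,low[3]=?,low[4]=1,low[5]=1,low[6]=?,low[7]=?); scc=(scc[0]=0,scc[1]=1,scc[2]=?,scc[3]=?,scc[4]=1,scc[5]=1,scc[6]=?,scc[7]=?)
step 5: low=(low[0]=0,low[1]=1,low[2]=4,low[3]=5,low[4]=1,low[5]=1,low[6]=4,low[7]=?); scc=(scc[0]=0,scc[1]=1,scc[2]=?,scc[3]=?,scc[4]=1,scc[5]=1,scc[6]=?,scc[7]=?)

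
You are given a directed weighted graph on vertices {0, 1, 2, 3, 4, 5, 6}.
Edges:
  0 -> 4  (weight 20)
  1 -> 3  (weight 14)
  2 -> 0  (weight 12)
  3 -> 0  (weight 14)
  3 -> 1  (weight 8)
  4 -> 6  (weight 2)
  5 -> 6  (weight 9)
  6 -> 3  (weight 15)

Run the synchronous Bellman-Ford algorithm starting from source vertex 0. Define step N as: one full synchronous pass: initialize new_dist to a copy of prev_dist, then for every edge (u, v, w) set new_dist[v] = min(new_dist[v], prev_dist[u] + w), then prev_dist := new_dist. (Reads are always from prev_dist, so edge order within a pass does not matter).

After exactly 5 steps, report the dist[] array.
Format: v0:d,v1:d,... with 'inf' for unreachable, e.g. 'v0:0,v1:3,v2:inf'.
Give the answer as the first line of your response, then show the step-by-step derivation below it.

v0:0,v1:45,v2:inf,v3:37,v4:20,v5:inf,v6:22

step 1: dist = v0:0,v1:inf,v2:inf,v3:inf,v4:20,v5:inf,v6:inf
step 2: dist = v0:0,v1:inf,v2:inf,v3:inf,v4:20,v5:inf,v6:22
step 3: dist = v0:0,v1:inf,v2:inf,v3:37,v4:20,v5:inf,v6:22
step 4: dist = v0:0,v1:45,v2:inf,v3:37,v4:20,v5:inf,v6:22
step 5: dist = v0:0,v1:45,v2:inf,v3:37,v4:20,v5:inf,v6:22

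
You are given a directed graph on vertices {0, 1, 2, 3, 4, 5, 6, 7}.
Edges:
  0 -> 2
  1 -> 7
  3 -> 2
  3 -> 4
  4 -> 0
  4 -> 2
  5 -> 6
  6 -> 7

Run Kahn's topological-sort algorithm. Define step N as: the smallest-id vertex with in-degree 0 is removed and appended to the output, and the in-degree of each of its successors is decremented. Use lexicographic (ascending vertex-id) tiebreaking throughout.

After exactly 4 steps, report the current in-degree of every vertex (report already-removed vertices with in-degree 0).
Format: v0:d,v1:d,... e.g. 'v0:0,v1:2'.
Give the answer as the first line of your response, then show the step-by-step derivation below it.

v0:0,v1:0,v2:0,v3:0,v4:0,v5:0,v6:1,v7:1

step 1: output 1; order=[1]; indeg=(1,0,3,0,1,0,1,1)
step 2: output 3; order=[1,3]; indeg=(1,0,2,0,0,0,1,1)
step 3: output 4; order=[1,3,4]; indeg=(0,0,1,0,0,0,1,1)
step 4: output 0; order=[1,3,4,0]; indeg=(0,0,0,0,0,0,1,1)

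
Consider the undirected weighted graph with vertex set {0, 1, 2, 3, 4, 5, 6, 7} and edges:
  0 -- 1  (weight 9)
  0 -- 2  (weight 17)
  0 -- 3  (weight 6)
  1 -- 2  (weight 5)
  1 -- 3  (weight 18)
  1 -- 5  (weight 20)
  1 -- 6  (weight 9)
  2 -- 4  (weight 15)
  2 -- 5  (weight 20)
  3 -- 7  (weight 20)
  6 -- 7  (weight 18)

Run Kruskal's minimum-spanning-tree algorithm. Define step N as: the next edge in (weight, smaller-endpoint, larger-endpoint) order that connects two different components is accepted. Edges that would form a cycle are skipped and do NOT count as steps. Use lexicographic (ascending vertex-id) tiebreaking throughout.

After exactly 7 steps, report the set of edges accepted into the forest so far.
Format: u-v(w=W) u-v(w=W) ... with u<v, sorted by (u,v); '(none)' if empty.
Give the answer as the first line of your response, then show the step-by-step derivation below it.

0-1(w=9) 0-3(w=6) 1-2(w=5) 1-5(w=20) 1-6(w=9) 2-4(w=15) 6-7(w=18)

step 1: add edge 1-2 (w=5); MST = {1-2(w=5)}
step 2: add edge 0-3 (w=6); MST = {0-3(w=6) 1-2(w=5)}
step 3: add edge 0-1 (w=9); MST = {0-1(w=9) 0-3(w=6) 1-2(w=5)}
step 4: add edge 1-6 (w=9); MST = {0-1(w=9) 0-3(w=6) 1-2(w=5) 1-6(w=9)}
step 5: add edge 2-4 (w=15); MST = {0-1(w=9) 0-3(w=6) 1-2(w=5) 1-6(w=9) 2-4(w=15)}
step 6: add edge 6-7 (w=18); MST = {0-1(w=9) 0-3(w=6) 1-2(w=5) 1-6(w=9) 2-4(w=15) 6-7(w=18)}
step 7: add edge 1-5 (w=20); MST = {0-1(w=9) 0-3(w=6) 1-2(w=5) 1-5(w=20) 1-6(w=9) 2-4(w=15) 6-7(w=18)}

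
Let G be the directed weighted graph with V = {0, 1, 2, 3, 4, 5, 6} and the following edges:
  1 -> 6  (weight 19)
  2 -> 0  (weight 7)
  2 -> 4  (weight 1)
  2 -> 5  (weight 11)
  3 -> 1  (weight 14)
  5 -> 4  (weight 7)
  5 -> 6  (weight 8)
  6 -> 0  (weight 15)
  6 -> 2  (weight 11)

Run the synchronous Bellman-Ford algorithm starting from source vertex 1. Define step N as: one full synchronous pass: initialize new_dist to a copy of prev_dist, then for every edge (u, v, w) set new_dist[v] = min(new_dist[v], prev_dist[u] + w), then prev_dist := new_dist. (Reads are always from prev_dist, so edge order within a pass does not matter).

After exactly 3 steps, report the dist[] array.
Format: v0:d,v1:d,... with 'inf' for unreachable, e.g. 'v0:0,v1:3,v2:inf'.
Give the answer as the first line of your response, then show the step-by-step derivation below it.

v0:34,v1:0,v2:30,v3:inf,v4:31,v5:41,v6:19

step 1: dist = v0:inf,v1:0,v2:inf,v3:inf,v4:inf,v5:inf,v6:19
step 2: dist = v0:34,v1:0,v2:30,v3:inf,v4:inf,v5:inf,v6:19
step 3: dist = v0:34,v1:0,v2:30,v3:inf,v4:31,v5:41,v6:19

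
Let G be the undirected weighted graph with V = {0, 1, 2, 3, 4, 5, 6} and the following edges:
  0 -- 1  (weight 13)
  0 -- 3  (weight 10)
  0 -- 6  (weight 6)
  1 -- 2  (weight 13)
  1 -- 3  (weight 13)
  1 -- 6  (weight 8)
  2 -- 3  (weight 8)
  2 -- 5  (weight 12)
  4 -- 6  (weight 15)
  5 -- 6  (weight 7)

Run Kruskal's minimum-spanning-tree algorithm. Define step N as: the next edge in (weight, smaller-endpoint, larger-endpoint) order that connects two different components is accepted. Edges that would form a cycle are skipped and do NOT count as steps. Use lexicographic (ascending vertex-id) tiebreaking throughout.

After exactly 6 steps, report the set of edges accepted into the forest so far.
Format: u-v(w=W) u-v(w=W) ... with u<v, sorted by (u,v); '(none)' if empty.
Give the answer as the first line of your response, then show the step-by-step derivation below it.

0-3(w=10) 0-6(w=6) 1-6(w=8) 2-3(w=8) 4-6(w=15) 5-6(w=7)

step 1: add edge 0-6 (w=6); MST = {0-6(w=6)}
step 2: add edge 5-6 (w=7); MST = {0-6(w=6) 5-6(w=7)}
step 3: add edge 1-6 (w=8); MST = {0-6(w=6) 1-6(w=8) 5-6(w=7)}
step 4: add edge 2-3 (w=8); MST = {0-6(w=6) 1-6(w=8) 2-3(w=8) 5-6(w=7)}
step 5: add edge 0-3 (w=10); MST = {0-3(w=10) 0-6(w=6) 1-6(w=8) 2-3(w=8) 5-6(w=7)}
step 6: add edge 4-6 (w=15); MST = {0-3(w=10) 0-6(w=6) 1-6(w=8) 2-3(w=8) 4-6(w=15) 5-6(w=7)}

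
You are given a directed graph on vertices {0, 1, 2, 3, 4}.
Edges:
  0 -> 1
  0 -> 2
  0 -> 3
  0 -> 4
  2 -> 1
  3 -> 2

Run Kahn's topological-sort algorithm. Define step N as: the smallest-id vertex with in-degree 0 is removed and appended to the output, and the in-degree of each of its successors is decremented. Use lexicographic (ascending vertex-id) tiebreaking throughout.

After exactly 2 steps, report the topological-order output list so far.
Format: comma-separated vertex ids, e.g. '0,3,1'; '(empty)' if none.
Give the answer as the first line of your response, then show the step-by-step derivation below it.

0,3

step 1: output 0; order=[0]; indeg=(0,1,1,0,0)
step 2: output 3; order=[0,3]; indeg=(0,1,0,0,0)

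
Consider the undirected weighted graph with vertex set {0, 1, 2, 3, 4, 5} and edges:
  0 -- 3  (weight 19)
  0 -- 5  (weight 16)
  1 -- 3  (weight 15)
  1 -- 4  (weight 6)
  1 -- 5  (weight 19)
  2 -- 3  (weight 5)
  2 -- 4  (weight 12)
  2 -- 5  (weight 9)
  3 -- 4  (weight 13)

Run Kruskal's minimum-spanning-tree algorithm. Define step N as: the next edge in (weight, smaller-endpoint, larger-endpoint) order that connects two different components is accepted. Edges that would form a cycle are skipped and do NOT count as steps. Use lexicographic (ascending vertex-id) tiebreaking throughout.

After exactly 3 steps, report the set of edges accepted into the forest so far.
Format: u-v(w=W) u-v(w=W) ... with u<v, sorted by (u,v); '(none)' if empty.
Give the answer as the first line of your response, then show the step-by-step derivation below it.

1-4(w=6) 2-3(w=5) 2-5(w=9)

step 1: add edge 2-3 (w=5); MST = {2-3(w=5)}
step 2: add edge 1-4 (w=6); MST = {1-4(w=6) 2-3(w=5)}
step 3: add edge 2-5 (w=9); MST = {1-4(w=6) 2-3(w=5) 2-5(w=9)}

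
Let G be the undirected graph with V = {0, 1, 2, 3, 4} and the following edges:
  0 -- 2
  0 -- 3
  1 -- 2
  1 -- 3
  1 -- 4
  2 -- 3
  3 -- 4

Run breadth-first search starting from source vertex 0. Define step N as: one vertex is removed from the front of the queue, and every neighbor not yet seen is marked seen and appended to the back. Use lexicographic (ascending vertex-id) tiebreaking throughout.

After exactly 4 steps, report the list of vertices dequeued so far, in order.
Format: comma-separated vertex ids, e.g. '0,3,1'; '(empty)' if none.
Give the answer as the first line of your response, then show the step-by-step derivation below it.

0,2,3,1

step 1: dequeue 0; queue=[2,3]; order=0
step 2: dequeue 2; queue=[3,1]; order=0,2
step 3: dequeue 3; queue=[1,4]; order=0,2,3
step 4: dequeue 1; queue=[4]; order=0,2,3,1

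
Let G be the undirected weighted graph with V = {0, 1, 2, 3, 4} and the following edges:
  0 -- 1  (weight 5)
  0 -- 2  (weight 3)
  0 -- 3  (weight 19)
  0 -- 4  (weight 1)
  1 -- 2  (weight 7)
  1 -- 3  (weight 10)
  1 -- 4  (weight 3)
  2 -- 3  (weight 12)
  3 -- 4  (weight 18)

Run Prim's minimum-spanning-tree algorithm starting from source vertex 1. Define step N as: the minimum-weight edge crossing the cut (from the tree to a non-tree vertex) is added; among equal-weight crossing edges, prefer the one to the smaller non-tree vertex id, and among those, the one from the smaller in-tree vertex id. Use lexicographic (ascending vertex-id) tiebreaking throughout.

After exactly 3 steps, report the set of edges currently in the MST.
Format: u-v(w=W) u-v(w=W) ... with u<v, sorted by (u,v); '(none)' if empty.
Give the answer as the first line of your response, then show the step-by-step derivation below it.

0-2(w=3) 0-4(w=1) 1-4(w=3)

step 1: add edge 1-4 (w=3); MST = {1-4(w=3)}
step 2: add edge 0-4 (w=1); MST = {0-4(w=1) 1-4(w=3)}
step 3: add edge 0-2 (w=3); MST = {0-2(w=3) 0-4(w=1) 1-4(w=3)}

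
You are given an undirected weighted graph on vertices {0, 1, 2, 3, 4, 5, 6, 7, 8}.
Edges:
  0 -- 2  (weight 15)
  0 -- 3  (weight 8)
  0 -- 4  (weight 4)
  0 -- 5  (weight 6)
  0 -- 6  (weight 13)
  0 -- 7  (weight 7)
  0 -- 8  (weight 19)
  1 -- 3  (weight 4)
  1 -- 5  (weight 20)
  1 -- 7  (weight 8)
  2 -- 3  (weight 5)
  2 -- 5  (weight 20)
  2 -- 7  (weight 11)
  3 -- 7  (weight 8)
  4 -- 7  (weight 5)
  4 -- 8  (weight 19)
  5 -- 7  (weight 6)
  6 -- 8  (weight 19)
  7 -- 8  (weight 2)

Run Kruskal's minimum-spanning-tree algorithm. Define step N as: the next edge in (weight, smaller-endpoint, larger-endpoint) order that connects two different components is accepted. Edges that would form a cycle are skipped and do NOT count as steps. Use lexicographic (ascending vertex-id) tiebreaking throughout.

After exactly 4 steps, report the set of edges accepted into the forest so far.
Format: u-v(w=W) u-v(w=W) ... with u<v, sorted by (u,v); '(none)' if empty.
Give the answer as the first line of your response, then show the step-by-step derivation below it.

0-4(w=4) 1-3(w=4) 2-3(w=5) 7-8(w=2)

step 1: add edge 7-8 (w=2); MST = {7-8(w=2)}
step 2: add edge 0-4 (w=4); MST = {0-4(w=4) 7-8(w=2)}
step 3: add edge 1-3 (w=4); MST = {0-4(w=4) 1-3(w=4) 7-8(w=2)}
step 4: add edge 2-3 (w=5); MST = {0-4(w=4) 1-3(w=4) 2-3(w=5) 7-8(w=2)}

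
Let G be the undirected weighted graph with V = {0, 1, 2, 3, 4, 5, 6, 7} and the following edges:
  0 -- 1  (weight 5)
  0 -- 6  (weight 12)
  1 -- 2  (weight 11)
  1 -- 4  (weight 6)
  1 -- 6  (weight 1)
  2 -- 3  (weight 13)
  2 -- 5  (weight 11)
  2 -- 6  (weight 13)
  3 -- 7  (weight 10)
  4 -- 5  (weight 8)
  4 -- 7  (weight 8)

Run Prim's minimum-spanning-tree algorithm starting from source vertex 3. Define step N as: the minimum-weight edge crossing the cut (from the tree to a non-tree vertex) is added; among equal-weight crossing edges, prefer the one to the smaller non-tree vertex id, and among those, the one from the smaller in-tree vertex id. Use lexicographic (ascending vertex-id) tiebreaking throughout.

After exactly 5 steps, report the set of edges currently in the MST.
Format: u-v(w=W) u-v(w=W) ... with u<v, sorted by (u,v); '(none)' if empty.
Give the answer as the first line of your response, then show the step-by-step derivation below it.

0-1(w=5) 1-4(w=6) 1-6(w=1) 3-7(w=10) 4-7(w=8)

step 1: add edge 3-7 (w=10); MST = {3-7(w=10)}
step 2: add edge 4-7 (w=8); MST = {3-7(w=10) 4-7(w=8)}
step 3: add edge 1-4 (w=6); MST = {1-4(w=6) 3-7(w=10) 4-7(w=8)}
step 4: add edge 1-6 (w=1); MST = {1-4(w=6) 1-6(w=1) 3-7(w=10) 4-7(w=8)}
step 5: add edge 0-1 (w=5); MST = {0-1(w=5) 1-4(w=6) 1-6(w=1) 3-7(w=10) 4-7(w=8)}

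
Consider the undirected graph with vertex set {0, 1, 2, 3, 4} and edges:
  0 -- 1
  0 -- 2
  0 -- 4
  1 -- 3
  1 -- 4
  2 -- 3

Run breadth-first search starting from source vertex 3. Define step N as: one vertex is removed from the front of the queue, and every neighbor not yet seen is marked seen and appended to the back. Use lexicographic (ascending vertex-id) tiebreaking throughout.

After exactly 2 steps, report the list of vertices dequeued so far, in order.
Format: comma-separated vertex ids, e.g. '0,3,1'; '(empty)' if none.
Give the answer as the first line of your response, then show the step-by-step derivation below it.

3,1

step 1: dequeue 3; queue=[1,2]; order=3
step 2: dequeue 1; queue=[2,0,4]; order=3,1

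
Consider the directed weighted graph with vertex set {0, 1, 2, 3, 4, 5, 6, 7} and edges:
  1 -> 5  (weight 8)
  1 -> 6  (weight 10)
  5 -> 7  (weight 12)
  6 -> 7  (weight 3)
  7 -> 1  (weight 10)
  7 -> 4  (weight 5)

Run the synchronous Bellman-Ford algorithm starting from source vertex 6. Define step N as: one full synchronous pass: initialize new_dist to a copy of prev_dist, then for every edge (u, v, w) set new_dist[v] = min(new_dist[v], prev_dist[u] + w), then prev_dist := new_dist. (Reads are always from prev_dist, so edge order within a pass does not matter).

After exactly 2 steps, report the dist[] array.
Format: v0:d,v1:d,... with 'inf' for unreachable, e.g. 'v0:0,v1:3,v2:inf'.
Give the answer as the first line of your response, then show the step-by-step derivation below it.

v0:inf,v1:13,v2:inf,v3:inf,v4:8,v5:inf,v6:0,v7:3

step 1: dist = v0:inf,v1:inf,v2:inf,v3:inf,v4:inf,v5:inf,v6:0,v7:3
step 2: dist = v0:inf,v1:13,v2:inf,v3:inf,v4:8,v5:inf,v6:0,v7:3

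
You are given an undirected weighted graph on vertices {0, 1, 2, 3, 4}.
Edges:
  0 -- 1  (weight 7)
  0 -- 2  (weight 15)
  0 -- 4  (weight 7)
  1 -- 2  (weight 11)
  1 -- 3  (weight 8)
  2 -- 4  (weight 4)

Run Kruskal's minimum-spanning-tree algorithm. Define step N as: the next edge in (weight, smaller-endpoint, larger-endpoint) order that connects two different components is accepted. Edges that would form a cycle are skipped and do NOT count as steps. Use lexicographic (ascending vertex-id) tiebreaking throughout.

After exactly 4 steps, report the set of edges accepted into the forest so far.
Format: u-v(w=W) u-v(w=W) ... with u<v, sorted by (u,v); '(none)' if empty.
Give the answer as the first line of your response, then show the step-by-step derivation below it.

0-1(w=7) 0-4(w=7) 1-3(w=8) 2-4(w=4)

step 1: add edge 2-4 (w=4); MST = {2-4(w=4)}
step 2: add edge 0-1 (w=7); MST = {0-1(w=7) 2-4(w=4)}
step 3: add edge 0-4 (w=7); MST = {0-1(w=7) 0-4(w=7) 2-4(w=4)}
step 4: add edge 1-3 (w=8); MST = {0-1(w=7) 0-4(w=7) 1-3(w=8) 2-4(w=4)}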